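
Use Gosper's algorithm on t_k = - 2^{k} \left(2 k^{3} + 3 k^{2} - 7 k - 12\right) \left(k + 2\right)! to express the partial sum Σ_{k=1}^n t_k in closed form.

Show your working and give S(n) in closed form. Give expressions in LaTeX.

Compute t_(k+1)/t_k: get 2*(2*k**4 + 15*k**3 + 32*k**2 + k - 42)/(2*k**3 + 3*k**2 - 7*k - 12).
So A=2*k + 6 and B=1, with C=k**3 + 3*k**2/2 - 7*k/2 - 6.
Set up (2*k + 6)·f(k+1) − (1)·f(k) − (k**3 + 3*k**2/2 - 7*k/2 - 6) = 0.
deg f ≤ 2 (via 1,0,3).
Match coefficients ⇒ f(k) = k*(k - 3)/2.
R(k) = B(k−1)·f(k)/C(k) = k*(k - 3)/(2*k**3 + 3*k**2 - 7*k - 12); s_k = R·t_k = -2**k*k*(k - 3)*factorial(k + 2).
s_(k+1) − s_k = -2**k*(2*k**3 + 3*k**2 - 7*k - 12)*factorial(k + 2) = t_k.
Telescope: S(n) = s_(n+1) − s_(1) = -2**(n + 1)*(n - 2)*(n + 1)*factorial(n + 3) − (24) = -2*2**n*n**2*factorial(n + 3) + 2*2**n*n*factorial(n + 3) + 4*2**n*factorial(n + 3) - 24.

S(n) = - 2 \cdot 2^{n} n^{2} \left(n + 3\right)! + 2 \cdot 2^{n} n \left(n + 3\right)! + 4 \cdot 2^{n} \left(n + 3\right)! - 24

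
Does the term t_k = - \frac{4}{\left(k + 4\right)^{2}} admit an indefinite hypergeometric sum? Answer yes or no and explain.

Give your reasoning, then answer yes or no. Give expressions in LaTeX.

No. Not Gosper-summable.

Compute t_(k+1)/t_k: get (k + 4)**2/(k + 5)**2.
Take A(k)=k**2 + 8*k + 16, B(k)=k**2 + 10*k + 25, C(k)=1.
f must satisfy (k**2 + 8*k + 16)·f(k+1) − (k**2 + 8*k + 16)·f(k) = 1.
Bound: deg f ≤ 0.
Write f(k) = c0. Then LHS − RHS = -1, requiring -1 = 0: contradictory. No certificate.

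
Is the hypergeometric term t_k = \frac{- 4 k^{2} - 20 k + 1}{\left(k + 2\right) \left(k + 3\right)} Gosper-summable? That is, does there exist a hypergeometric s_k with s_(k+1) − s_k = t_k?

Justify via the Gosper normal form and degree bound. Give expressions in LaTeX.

Yes. s_k = \frac{k \left(9 - 8 k\right)}{2 \left(k + 2\right)}.

r(k) = (k + 2)*(20*k + 4*(k + 1)**2 + 19)/((k + 4)*(4*k**2 + 20*k - 1)) after simplifying.
Take A(k)=k + 2, B(k)=k + 4, C(k)=k**2 + 5*k - 1/4.
f must satisfy (k + 2)·f(k+1) − (k + 3)·f(k) = k**2 + 5*k - 1/4.
Bound: deg f ≤ 2.
A polynomial solution: f(k) = k*(8*k - 9)/8.
Certificate R = B(k−1)f/C = k*(k + 3)*(8*k - 9)/(2*(4*k**2 + 20*k - 1)) gives s_k = k*(9 - 8*k)/(2*(k + 2)).
Verify: (-4*k**2 - 20*k + 1)/(k**2 + 5*k + 6) matches t_k.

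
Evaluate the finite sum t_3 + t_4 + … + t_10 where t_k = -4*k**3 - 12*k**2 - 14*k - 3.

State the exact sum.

The ratio is (4*k**3 + 24*k**2 + 50*k + 33)/(4*k**3 + 12*k**2 + 14*k + 3).
A = 1, B = 1, C = k**3 + 3*k**2 + 7*k/2 + 3/4.
Need (1)·f(k+1) − (1)·f(k) = k**3 + 3*k**2 + 7*k/2 + 3/4.
d = 4 from the (0,0,3) case.
Match coefficients ⇒ f(k) = k*(k**3 + 2*k**2 + 2*k - 2)/4.
So s_k = (B(k−1)f/C)·t_k = (k*(k**3 + 2*k**2 + 2*k - 2)/(4*k**3 + 12*k**2 + 14*k + 3))·t_k = k*(-k**3 - 2*k**2 - 2*k + 2).
Verify: -4*k**3 - 12*k**2 - 14*k - 3 matches t_k.
Sum = s_(11) − s_(3); s_(11) = -17523, s_(3) = -147 ⇒ -17376.

Σ = -17376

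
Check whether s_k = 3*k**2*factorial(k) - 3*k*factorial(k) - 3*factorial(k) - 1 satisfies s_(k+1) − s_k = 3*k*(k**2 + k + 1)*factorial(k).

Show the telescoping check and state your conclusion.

valid (s_(k+1) − s_k reduces to t_k)

s_(k+1) = 3*k**3*factorial(k) + 6*k**2*factorial(k) - 3*factorial(k) - 1
s_(k+1) − s_k = 3*k*(k**2 + k + 1)*factorial(k)
(s_(k+1) − s_k) − t_k = 0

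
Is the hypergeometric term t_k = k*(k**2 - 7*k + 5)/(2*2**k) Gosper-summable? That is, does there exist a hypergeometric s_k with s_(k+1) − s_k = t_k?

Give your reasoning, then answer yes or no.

t_(k+1)/t_k = (k**3 - 4*k**2 - 6*k - 1)/(2*k*(k**2 - 7*k + 5)).
A = 1/2, B = 1, C = k**3 - 7*k**2 + 5*k.
Solve (1/2)·f(k+1) − (1)·f(k) = k**3 - 7*k**2 + 5*k.
Degrees (0,0,3) ⇒ d ≤ 3.
Solve for f: f(k) = -2*(k**3 - 4*k**2 - 3) (degree 3 ≤ 3).
R(k) = B(k−1)·f(k)/C(k) = -2*(k**3 - 4*k**2 - 3)/(k*(k**2 - 7*k + 5)); s_k = R·t_k = (-k**3 + 4*k**2 + 3)/2**k.
s_(k+1) − s_k = k*(k**2 - 7*k + 5)/(2*2**k) = t_k.

Yes. s_k = (-k**3 + 4*k**2 + 3)/2**k.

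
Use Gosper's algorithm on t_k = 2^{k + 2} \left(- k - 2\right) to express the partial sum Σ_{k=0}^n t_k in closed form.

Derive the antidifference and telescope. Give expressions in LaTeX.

The ratio is 2*(k + 3)/(k + 2).
Take A(k)=2, B(k)=1, C(k)=k + 2.
Solve (2)·f(k+1) − (1)·f(k) = k + 2.
Degrees (0,0,1) ⇒ d ≤ 1.
A polynomial solution: f(k) = k.
R(k) = B(k−1)·f(k)/C(k) = k/(k + 2); s_k = R·t_k = -2**(k + 2)*k.
Verify: 2**(k + 2)*(-k - 2) matches t_k.
Σ_(k=0)^n t_k = s_(n+1) − s_(0) = (2**(n + 3)*(-n - 1)) − (0), i.e. 2**(n + 3)*(-n - 1).

S(n) = 2^{n + 3} \left(- n - 1\right)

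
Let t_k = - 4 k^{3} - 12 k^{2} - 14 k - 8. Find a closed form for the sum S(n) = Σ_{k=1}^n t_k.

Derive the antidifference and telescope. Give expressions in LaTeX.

r(k) = (2*k**3 + 12*k**2 + 25*k + 19)/(2*k**3 + 6*k**2 + 7*k + 4) after simplifying.
So A=1 and B=1, with C=k**3 + 3*k**2 + 7*k/2 + 2.
Key eq: (1)·f(k+1) = (1)·f(k) + (k**3 + 3*k**2 + 7*k/2 + 2).
From deg A=0, deg B=0, deg C=3: d=4.
Match coefficients ⇒ f(k) = k*(k**3 + 2*k**2 + 2*k + 3)/4.
Certificate R = B(k−1)f/C = k*(k**3 + 2*k**2 + 2*k + 3)/(2*(2*k**3 + 6*k**2 + 7*k + 4)) gives s_k = k*(-k**3 - 2*k**2 - 2*k - 3).
Check: Δs_k = -4*k**3 - 12*k**2 - 14*k - 8. ✓
s_(n+1) = -n**4 - 6*n**3 - 14*n**2 - 17*n - 8 and s_(1) = -8, so S(n) = n*(-n**3 - 6*n**2 - 14*n - 17).

S(n) = n \left(- n^{3} - 6 n^{2} - 14 n - 17\right)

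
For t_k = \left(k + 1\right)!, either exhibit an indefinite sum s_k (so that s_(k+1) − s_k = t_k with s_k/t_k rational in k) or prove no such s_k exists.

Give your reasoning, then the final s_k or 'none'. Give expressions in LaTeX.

Ratio r(k) = k + 2.
Gosper form: A/B · C(k+1)/C(k) with A=k + 2, B=1, C=1.
Solve (k + 2)·f(k+1) − (1)·f(k) = 1.
From deg A=1, deg B=0, deg C=0: d=-1.
deg f ≤ -1 is impossible — no certificate.

not Gosper-summable; s_k does not exist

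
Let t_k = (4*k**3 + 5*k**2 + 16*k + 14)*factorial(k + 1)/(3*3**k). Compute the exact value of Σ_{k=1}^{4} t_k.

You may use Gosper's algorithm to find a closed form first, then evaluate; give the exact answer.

Σ = 8062/27

Step 1: r(k) = (4*k**4 + 25*k**3 + 72*k**2 + 115*k + 78)/(3*(4*k**3 + 5*k**2 + 16*k + 14)).
So A=k/3 + 2/3 and B=1, with C=k**3 + 5*k**2/4 + 4*k + 7/2.
Solve (k/3 + 2/3)·f(k+1) − (1)·f(k) = k**3 + 5*k**2/4 + 4*k + 7/2.
Bound: deg f ≤ 2.
Solve for f: f(k) = 3*(4*k**2 + k - 4)/4 (degree 2 ≤ 2).
Certificate R = B(k−1)f/C = 3*(4*k**2 + k - 4)/(4*k**3 + 5*k**2 + 16*k + 14) gives s_k = (4*k**2 + k - 4)*factorial(k + 1)/3**k.
Verify: (4*k**3 + 5*k**2 + 16*k + 14)*factorial(k + 1)/(3*3**k) matches t_k.
Telescoping: Σ = s_(5) − s_(1) = 8080/27 − (2/3) = 8062/27.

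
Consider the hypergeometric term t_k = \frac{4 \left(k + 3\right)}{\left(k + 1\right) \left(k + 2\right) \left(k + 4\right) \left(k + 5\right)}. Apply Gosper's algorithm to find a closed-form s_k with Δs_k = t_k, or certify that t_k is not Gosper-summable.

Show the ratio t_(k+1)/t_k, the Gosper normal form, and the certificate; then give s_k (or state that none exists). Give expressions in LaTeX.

s_k = \frac{k \left(k + 5\right)}{2 \left(k^{2} + 5 k + 4\right)}

Compute t_(k+1)/t_k: get (k + 1)*(k + 4)**2/((k + 3)**2*(k + 6)).
So A=k + 1 and B=k + 6, with C=k**2 + 6*k + 9.
Key eq: (k + 1)·f(k+1) = (k + 5)·f(k) + (k**2 + 6*k + 9).
Degrees (1,1,2) ⇒ d ≤ 4.
Coefficient equations give f(k) = k*(k + 2)*(k + 3)*(k + 5)/8.
R(k) = B(k−1)·f(k)/C(k) = k*(k + 2)*(k + 5)**2/(8*(k + 3)); s_k = R·t_k = k*(k + 5)/(2*(k**2 + 5*k + 4)).
Verify: 4*(k + 3)/(k**4 + 12*k**3 + 49*k**2 + 78*k + 40) matches t_k.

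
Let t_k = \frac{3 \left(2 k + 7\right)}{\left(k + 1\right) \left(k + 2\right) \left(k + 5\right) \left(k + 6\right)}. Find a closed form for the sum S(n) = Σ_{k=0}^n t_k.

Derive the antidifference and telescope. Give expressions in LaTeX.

S(n) = \frac{3 \left(n^{2} + 8 n + 7\right)}{5 \left(n^{2} + 8 n + 12\right)}

Compute t_(k+1)/t_k: get (k + 1)*(k + 5)*(2*k + 9)/((k + 3)*(k + 7)*(2*k + 7)).
A = k + 1, B = k + 7, C = k**3 + 21*k**2/2 + 73*k/2 + 42.
Solve (k + 1)·f(k+1) − (k + 6)·f(k) = k**3 + 21*k**2/2 + 73*k/2 + 42.
Bound: deg f ≤ 5.
Solve for f: f(k) = k*(k + 2)*(k + 3)*(k + 4)*(k + 6)/10 (degree 5 ≤ 5).
Certificate R = B(k−1)f/C = k*(k + 2)*(k + 6)**2/(5*(2*k + 7)) gives s_k = 3*k*(k + 6)/(5*(k**2 + 6*k + 5)).
Check: Δs_k = 3*(2*k + 7)/(k**4 + 14*k**3 + 65*k**2 + 112*k + 60). ✓
Evaluate: s_(n+1) = 3*(n**2 + 8*n + 7)/(5*(n**2 + 8*n + 12)); subtract s_(0) = 0 ⇒ S(n) = 3*(n**2 + 8*n + 7)/(5*(n**2 + 8*n + 12)).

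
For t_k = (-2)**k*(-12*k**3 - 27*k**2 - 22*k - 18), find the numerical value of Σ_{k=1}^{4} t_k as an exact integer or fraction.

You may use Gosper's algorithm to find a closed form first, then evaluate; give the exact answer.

Σ = -16594

The ratio is 2*(-12*k**3 - 63*k**2 - 112*k - 79)/(12*k**3 + 27*k**2 + 22*k + 18).
Gosper form: A/B · C(k+1)/C(k) with A=-2, B=1, C=k**3 + 9*k**2/4 + 11*k/6 + 3/2.
f must satisfy (-2)·f(k+1) − (1)·f(k) = k**3 + 9*k**2/4 + 11*k/6 + 3/2.
Bound: deg f ≤ 3.
Solving with deg f ≤ 3: f(k) = -(4*k**3 + k**2 - 2*k + 4)/12.
Certificate R = B(k−1)f/C = -(4*k**3 + k**2 - 2*k + 4)/(12*k**3 + 27*k**2 + 22*k + 18) gives s_k = (-2)**k*(4*k**3 + k**2 - 2*k + 4).
Check: Δs_k = (-2)**k*(-12*k**3 - 27*k**2 - 22*k - 18). ✓
Sum = s_(5) − s_(1); s_(5) = -16608, s_(1) = -14 ⇒ -16594.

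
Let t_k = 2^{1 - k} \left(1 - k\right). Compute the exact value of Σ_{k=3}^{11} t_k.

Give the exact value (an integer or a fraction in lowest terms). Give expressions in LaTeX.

Σ = -381/256

The ratio is k/(2*(k - 1)).
So A=1/2 and B=1, with C=k - 1.
Key eq: (1/2)·f(k+1) = (1)·f(k) + (k - 1).
deg f ≤ 1 (via 0,0,1).
Coefficient equations give f(k) = -2*k.
So s_k = (B(k−1)f/C)·t_k = (-2*k/(k - 1))·t_k = 2**(2 - k)*k.
Δs = 2**(1 - k)*(1 - k), as required.
Sum = s_(12) − s_(3); s_(12) = 3/256, s_(3) = 3/2 ⇒ -381/256.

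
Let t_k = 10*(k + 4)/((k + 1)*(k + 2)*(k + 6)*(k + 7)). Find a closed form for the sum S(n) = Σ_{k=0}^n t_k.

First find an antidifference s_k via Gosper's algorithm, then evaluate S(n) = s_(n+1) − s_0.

S(n) = 5*(n**2 + 9*n + 8)/(6*(n**2 + 9*n + 14))

Ratio r(k) = (k + 1)*(k + 5)*(k + 6)/((k + 3)*(k + 4)*(k + 8)).
Take A(k)=k + 1, B(k)=k + 8, C(k)=k**4 + 16*k**3 + 95*k**2 + 248*k + 240.
Key eq: (k + 1)·f(k+1) = (k + 7)·f(k) + (k**4 + 16*k**3 + 95*k**2 + 248*k + 240).
From deg A=1, deg B=1, deg C=4: d=6.
Match coefficients ⇒ f(k) = k*(k + 2)*(k + 3)*(k + 4)*(k + 5)*(k + 7)/12.
Get s_k = R·t_k = 5*k*(k + 7)/(6*(k**2 + 7*k + 6)) with R(k) = B(k−1)f(k)/C(k) = k*(k + 2)*(k + 7)**2/(12*(k + 4)).
s_(k+1) − s_k = 10*(k + 4)/(k**4 + 16*k**3 + 83*k**2 + 152*k + 84) = t_k.
Σ_(k=0)^n t_k = s_(n+1) − s_(0) = (5*(n**2 + 9*n + 8)/(6*(n**2 + 9*n + 14))) − (0), i.e. 5*(n**2 + 9*n + 8)/(6*(n**2 + 9*n + 14)).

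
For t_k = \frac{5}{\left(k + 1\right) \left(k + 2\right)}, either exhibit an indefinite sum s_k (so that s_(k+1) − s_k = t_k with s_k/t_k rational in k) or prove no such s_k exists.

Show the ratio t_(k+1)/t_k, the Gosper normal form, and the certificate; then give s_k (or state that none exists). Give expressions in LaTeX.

Ratio r(k) = (k + 1)/(k + 3).
Factor: A=k + 1; B=k + 3; C=1.
Need (k + 1)·f(k+1) − (k + 2)·f(k) = 1.
d = 1 from the (1,1,0) case.
Match coefficients ⇒ f(k) = k.
Then R = B(k−1)f/C = k*(k + 2), so s_k = R(k)·t_k = 5*k/(k + 1).
Check: Δs_k = 5/(k**2 + 3*k + 2). ✓

s_k = \frac{5 k}{k + 1}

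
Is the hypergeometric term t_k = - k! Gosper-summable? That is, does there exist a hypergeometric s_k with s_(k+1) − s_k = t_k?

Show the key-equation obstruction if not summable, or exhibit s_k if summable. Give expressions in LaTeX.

No — key equation has no polynomial f.

Step 1: r(k) = k + 1.
So A=k + 1 and B=1, with C=1.
Solve (k + 1)·f(k+1) − (1)·f(k) = 1.
d = -1 from the (1,0,0) case.
Bound -1 < 0, so the key equation has no polynomial solution.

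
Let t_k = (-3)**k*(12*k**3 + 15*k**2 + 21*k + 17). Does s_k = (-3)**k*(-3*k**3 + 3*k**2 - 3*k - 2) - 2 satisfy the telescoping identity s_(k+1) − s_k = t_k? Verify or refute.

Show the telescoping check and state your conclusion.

valid (s_(k+1) − s_k reduces to t_k)

s_(k+1) = (-3)**(k + 1)*(-3*k - 3*(k + 1)**3 + 3*(k + 1)**2 - 5) - 2
s_(k+1) − s_k = (-3)**k*(12*k**3 + 15*k**2 + 21*k + 17)
(s_(k+1) − s_k) − t_k = 0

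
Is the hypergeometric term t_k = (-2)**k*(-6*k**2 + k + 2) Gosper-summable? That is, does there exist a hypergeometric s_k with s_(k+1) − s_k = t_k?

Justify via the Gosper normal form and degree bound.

Compute t_(k+1)/t_k: get 2*(-k + 6*(k + 1)**2 - 3)/(-6*k**2 + k + 2).
Take A(k)=-2, B(k)=1, C(k)=k**2 - k/6 - 1/3.
Key eq: (-2)·f(k+1) = (1)·f(k) + (k**2 - k/6 - 1/3).
From deg A=0, deg B=0, deg C=2: d=2.
Solve for f: f(k) = -k*(2*k - 3)/6 (degree 2 ≤ 2).
Get s_k = R·t_k = (-2)**k*k*(2*k - 3) with R(k) = B(k−1)f(k)/C(k) = -k*(2*k - 3)/((2*k + 1)*(3*k - 2)).
Verify: (-2)**k*(-6*k**2 + k + 2) matches t_k.

Yes. s_k = (-2)**k*k*(2*k - 3).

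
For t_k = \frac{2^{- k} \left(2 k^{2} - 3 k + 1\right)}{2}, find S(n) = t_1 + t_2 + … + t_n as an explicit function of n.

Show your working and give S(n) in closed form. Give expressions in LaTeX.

Step 1: r(k) = k*(2*k + 1)/(2*(2*k**2 - 3*k + 1)).
Take A(k)=1/2, B(k)=1, C(k)=k**2 - 3*k/2 + 1/2.
Solve (1/2)·f(k+1) − (1)·f(k) = k**2 - 3*k/2 + 1/2.
deg f ≤ 2 (via 0,0,2).
Solving with deg f ≤ 2: f(k) = -2*k**2 - k - 4.
R(k) = B(k−1)·f(k)/C(k) = -2*(2*k**2 + k + 4)/((k - 1)*(2*k - 1)); s_k = R·t_k = (-2*k**2 - k - 4)/2**k.
Check: Δs_k = (2*k**2 - 3*k + 1)/(2*2**k). ✓
s_(n+1) = 2**(-n - 1)*(-2*n**2 - 5*n - 7) and s_(1) = -7/2, so S(n) = 2**(-n - 1)*(7*2**n - 2*n**2 - 5*n - 7).

S(n) = 2^{- n - 1} \left(7 \cdot 2^{n} - 2 n^{2} - 5 n - 7\right)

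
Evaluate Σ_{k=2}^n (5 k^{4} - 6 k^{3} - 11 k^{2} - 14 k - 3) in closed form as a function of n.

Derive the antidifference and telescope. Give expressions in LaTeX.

S(n) = n^{5} + n^{4} - 5 n^{3} - 14 n^{2} - 12 n + 29

Ratio r(k) = (5*k**4 + 14*k**3 + k**2 - 34*k - 29)/(5*k**4 - 6*k**3 - 11*k**2 - 14*k - 3).
Gosper form: A/B · C(k+1)/C(k) with A=1, B=1, C=k**4 - 6*k**3/5 - 11*k**2/5 - 14*k/5 - 3/5.
Key eq: (1)·f(k+1) = (1)·f(k) + (k**4 - 6*k**3/5 - 11*k**2/5 - 14*k/5 - 3/5).
From deg A=0, deg B=0, deg C=4: d=5.
A polynomial solution: f(k) = k*(k**4 - 4*k**3 + k**2 - 3*k + 2)/5.
Get s_k = R·t_k = k*(k**4 - 4*k**3 + k**2 - 3*k + 2) with R(k) = B(k−1)f(k)/C(k) = k*(k**4 - 4*k**3 + k**2 - 3*k + 2)/(5*k**4 - 6*k**3 - 11*k**2 - 14*k - 3).
Δs = 5*k**4 - 6*k**3 - 11*k**2 - 14*k - 3, as required.
Evaluate: s_(n+1) = n**5 + n**4 - 5*n**3 - 14*n**2 - 12*n - 3; subtract s_(2) = -32 ⇒ S(n) = n**5 + n**4 - 5*n**3 - 14*n**2 - 12*n + 29.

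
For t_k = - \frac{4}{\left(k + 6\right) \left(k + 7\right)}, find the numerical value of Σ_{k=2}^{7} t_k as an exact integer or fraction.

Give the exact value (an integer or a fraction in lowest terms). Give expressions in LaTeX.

Σ = -3/14

Compute t_(k+1)/t_k: get (k + 6)/(k + 8).
Normal form (A,B,C) = (k + 6, k + 8, 1).
Set up (k + 6)·f(k+1) − (k + 7)·f(k) − (1) = 0.
Bound: deg f ≤ 1.
Solving with deg f ≤ 1: f(k) = k/6.
Certificate R = B(k−1)f/C = k*(k + 7)/6 gives s_k = -2*k/(3*k + 18).
Check: Δs_k = -4/(k**2 + 13*k + 42). ✓
Telescoping: Σ = s_(8) − s_(2) = -8/21 − (-1/6) = -3/14.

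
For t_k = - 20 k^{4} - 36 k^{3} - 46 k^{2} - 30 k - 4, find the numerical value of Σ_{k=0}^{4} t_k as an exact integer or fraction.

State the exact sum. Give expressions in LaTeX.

r(k) = (10*k**4 + 58*k**3 + 137*k**2 + 155*k + 68)/(10*k**4 + 18*k**3 + 23*k**2 + 15*k + 2) after simplifying.
Gosper form: A/B · C(k+1)/C(k) with A=1, B=1, C=k**4 + 9*k**3/5 + 23*k**2/10 + 3*k/2 + 1/5.
Set up (1)·f(k+1) − (1)·f(k) − (k**4 + 9*k**3/5 + 23*k**2/10 + 3*k/2 + 1/5) = 0.
deg f ≤ 5 (via 0,0,4).
Solving with deg f ≤ 5: f(k) = k*(4*k**4 - k**3 + 4*k**2 + k - 4)/20.
Certificate R = B(k−1)f/C = k*(4*k**4 - k**3 + 4*k**2 + k - 4)/(2*(10*k**4 + 18*k**3 + 23*k**2 + 15*k + 2)) gives s_k = k*(-4*k**4 + k**3 - 4*k**2 - k + 4).
Δs = -20*k**4 - 36*k**3 - 46*k**2 - 30*k - 4, as required.
Σ_(k=0)^(4) t_k = s_(5) − s_(0) = -12380 − (0) = -12380.

Σ = -12380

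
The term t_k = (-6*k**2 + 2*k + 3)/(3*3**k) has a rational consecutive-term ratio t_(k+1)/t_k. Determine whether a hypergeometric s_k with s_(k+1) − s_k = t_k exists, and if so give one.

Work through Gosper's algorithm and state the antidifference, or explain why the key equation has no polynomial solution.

s_k = (3*k**2 + 2*k + 1)/3**k

r(k) = (6*k**2 + 10*k + 1)/(3*(6*k**2 - 2*k - 3)) after simplifying.
Take A(k)=1/3, B(k)=1, C(k)=k**2 - k/3 - 1/2.
Need (1/3)·f(k+1) − (1)·f(k) = k**2 - k/3 - 1/2.
Degrees (0,0,2) ⇒ d ≤ 2.
Coefficient equations give f(k) = -(3*k**2 + 2*k + 1)/2.
So s_k = (B(k−1)f/C)·t_k = (-3*(3*k**2 + 2*k + 1)/(6*k**2 - 2*k - 3))·t_k = (3*k**2 + 2*k + 1)/3**k.
s_(k+1) − s_k = (-6*k**2 + 2*k + 3)/(3*3**k) = t_k.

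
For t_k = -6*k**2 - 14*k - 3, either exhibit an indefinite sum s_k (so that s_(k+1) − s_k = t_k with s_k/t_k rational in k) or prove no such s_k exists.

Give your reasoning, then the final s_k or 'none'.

Ratio r(k) = (6*k**2 + 26*k + 23)/(6*k**2 + 14*k + 3).
A = 1, B = 1, C = k**2 + 7*k/3 + 1/2.
f must satisfy (1)·f(k+1) − (1)·f(k) = k**2 + 7*k/3 + 1/2.
deg f ≤ 3 (via 0,0,2).
Coefficient equations give f(k) = k*(2*k**2 + 4*k - 3)/6.
So s_k = (B(k−1)f/C)·t_k = (k*(2*k**2 + 4*k - 3)/(6*k**2 + 14*k + 3))·t_k = k*(-2*k**2 - 4*k + 3).
Δs = -6*k**2 - 14*k - 3, as required.

s_k = k*(-2*k**2 - 4*k + 3)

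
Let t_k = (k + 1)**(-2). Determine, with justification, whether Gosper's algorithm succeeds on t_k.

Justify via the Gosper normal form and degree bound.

No — t_k has no hypergeometric antidifference.

r(k) = (k + 1)**2/(k + 2)**2 after simplifying.
A = k**2 + 2*k + 1, B = k**2 + 4*k + 4, C = 1.
Need (k**2 + 2*k + 1)·f(k+1) − (k**2 + 2*k + 1)·f(k) = 1.
From deg A=2, deg B=2, deg C=0: d=0.
Write f(k) = c0. Then LHS − RHS = -1, requiring -1 = 0: contradictory. No certificate.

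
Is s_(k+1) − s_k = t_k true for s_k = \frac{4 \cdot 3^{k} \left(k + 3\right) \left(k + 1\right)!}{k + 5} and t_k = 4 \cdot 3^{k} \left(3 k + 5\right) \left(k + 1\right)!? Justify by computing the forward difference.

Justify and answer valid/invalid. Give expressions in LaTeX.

Invalid: residual - \frac{8 \cdot 3^{k} \left(3 k^{2} + 20 k + 24\right) \left(k + 1\right)!}{\left(k + 5\right) \left(k + 6\right)} ≠ 0.

s_(k+1) = 12*3**k*(k + 4)*factorial(k + 2)/(k + 6)
s_(k+1) − s_k = 4*3**k*(3*k**3 + 32*k**2 + 105*k + 102)*factorial(k + 1)/((k + 5)*(k + 6))
(s_(k+1) − s_k) − t_k = -8*3**k*(3*k**2 + 20*k + 24)*factorial(k + 1)/((k + 5)*(k + 6))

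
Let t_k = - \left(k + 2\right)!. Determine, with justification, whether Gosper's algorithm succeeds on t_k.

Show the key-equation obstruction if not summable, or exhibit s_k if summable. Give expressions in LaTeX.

Step 1: r(k) = k + 3.
A = k + 3, B = 1, C = 1.
Set up (k + 3)·f(k+1) − (1)·f(k) − (1) = 0.
Bound: deg f ≤ -1.
deg f ≤ -1 is impossible — no certificate.

No — negative degree bound, so no certificate f.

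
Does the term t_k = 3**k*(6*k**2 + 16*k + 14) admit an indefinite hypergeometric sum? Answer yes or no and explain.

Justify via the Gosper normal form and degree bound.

Yes. s_k = 3**k*(3*k**2 - k + 4).

r(k) = 3*(3*k**2 + 14*k + 18)/(3*k**2 + 8*k + 7) after simplifying.
Normal form (A,B,C) = (3, 1, k**2 + 8*k/3 + 7/3).
Set up (3)·f(k+1) − (1)·f(k) − (k**2 + 8*k/3 + 7/3) = 0.
deg f ≤ 2 (via 0,0,2).
Solving with deg f ≤ 2: f(k) = (3*k**2 - k + 4)/6.
Certificate R = B(k−1)f/C = (3*k**2 - k + 4)/(2*(3*k**2 + 8*k + 7)) gives s_k = 3**k*(3*k**2 - k + 4).
Verify: 3**k*(6*k**2 + 16*k + 14) matches t_k.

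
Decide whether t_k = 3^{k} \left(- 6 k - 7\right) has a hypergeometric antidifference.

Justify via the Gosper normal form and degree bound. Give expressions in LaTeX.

Yes. s_k = 3^{k} \left(1 - 3 k\right).

Compute t_(k+1)/t_k: get 3*(6*k + 13)/(6*k + 7).
Take A(k)=3, B(k)=1, C(k)=k + 7/6.
Need (3)·f(k+1) − (1)·f(k) = k + 7/6.
From deg A=0, deg B=0, deg C=1: d=1.
Solving with deg f ≤ 1: f(k) = (3*k - 1)/6.
Certificate R = B(k−1)f/C = (3*k - 1)/(6*k + 7) gives s_k = 3**k*(1 - 3*k).
Verify: 3**k*(-6*k - 7) matches t_k.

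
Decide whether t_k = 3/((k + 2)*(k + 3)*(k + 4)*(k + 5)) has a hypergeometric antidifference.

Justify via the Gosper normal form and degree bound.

The ratio is (k + 2)/(k + 6).
Normal form (A,B,C) = (k + 2, k + 6, 1).
Key eq: (k + 2)·f(k+1) = (k + 5)·f(k) + (1).
From deg A=1, deg B=1, deg C=0: d=3.
A polynomial solution: f(k) = k*(k**2 + 9*k + 26)/72.
R(k) = B(k−1)·f(k)/C(k) = k*(k + 5)*(k**2 + 9*k + 26)/72; s_k = R·t_k = k*(k**2 + 9*k + 26)/(24*(k + 2)*(k + 3)*(k + 4)).
Δs = 3/(k**4 + 14*k**3 + 71*k**2 + 154*k + 120), as required.

Yes. s_k = k*(k**2 + 9*k + 26)/(24*(k + 2)*(k + 3)*(k + 4)).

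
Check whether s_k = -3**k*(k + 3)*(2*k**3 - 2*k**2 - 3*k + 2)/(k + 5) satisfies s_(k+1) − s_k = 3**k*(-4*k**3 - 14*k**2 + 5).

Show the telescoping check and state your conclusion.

s_(k+1) = 3**(k + 1)*(-2*k**4 - 12*k**3 - 15*k**2 + 5*k + 4)/(k + 6)
s_(k+1) − s_k = 3**k*(-4*k**5 - 50*k**4 - 210*k**3 - 271*k**2 + 51*k + 96)/(k**2 + 11*k + 30)
(s_(k+1) − s_k) − t_k = 3**k*(8*k**4 + 64*k**3 + 144*k**2 - 4*k - 54)/(k**2 + 11*k + 30)

Invalid: residual 3**k*(8*k**4 + 64*k**3 + 144*k**2 - 4*k - 54)/(k**2 + 11*k + 30) ≠ 0.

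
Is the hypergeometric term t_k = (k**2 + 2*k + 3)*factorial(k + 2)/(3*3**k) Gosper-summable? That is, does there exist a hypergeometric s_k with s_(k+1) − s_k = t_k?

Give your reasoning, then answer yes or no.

r(k) = (k + 3)*(2*k + (k + 1)**2 + 5)/(3*(k**2 + 2*k + 3)) after simplifying.
Gosper form: A/B · C(k+1)/C(k) with A=k/3 + 1, B=1, C=k**2 + 2*k + 3.
Solve (k/3 + 1)·f(k+1) − (1)·f(k) = k**2 + 2*k + 3.
deg f ≤ 1 (via 1,0,2).
Coefficient equations give f(k) = 3*(k + 1).
Get s_k = R·t_k = (k + 1)*factorial(k + 2)/3**k with R(k) = B(k−1)f(k)/C(k) = 3*(k + 1)/(k**2 + 2*k + 3).
Verify: (k**2 + 2*k + 3)*factorial(k + 2)/(3*3**k) matches t_k.

Yes. s_k = (k + 1)*factorial(k + 2)/3**k.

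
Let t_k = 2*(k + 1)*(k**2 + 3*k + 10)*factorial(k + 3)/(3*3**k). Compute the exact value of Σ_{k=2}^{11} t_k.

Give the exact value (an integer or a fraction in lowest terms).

Σ = 566838116480/729

Compute t_(k+1)/t_k: get (k + 2)*(k + 4)*(3*k + (k + 1)**2 + 13)/(3*(k + 1)*(k**2 + 3*k + 10)).
So A=k/3 + 4/3 and B=1, with C=k**3 + 4*k**2 + 13*k + 10.
Set up (k/3 + 4/3)·f(k+1) − (1)·f(k) − (k**3 + 4*k**2 + 13*k + 10) = 0.
From deg A=1, deg B=0, deg C=3: d=2.
A polynomial solution: f(k) = 3*(k**2 + k + 2).
R(k) = B(k−1)·f(k)/C(k) = 3*(k**2 + k + 2)/((k + 1)*(k**2 + 3*k + 10)); s_k = R·t_k = 2*(k**2 + k + 2)*factorial(k + 3)/3**k.
Verify: 2*(k + 1)*(k**2 + 3*k + 10)*factorial(k + 3)/(3*3**k) matches t_k.
Σ_(k=2)^(11) t_k = s_(12) − s_(2) = 566838272000/729 − (640/3) = 566838116480/729.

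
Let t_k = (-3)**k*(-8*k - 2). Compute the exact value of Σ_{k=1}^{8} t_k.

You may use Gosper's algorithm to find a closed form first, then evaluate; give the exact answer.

The ratio is 3*(-4*k - 5)/(4*k + 1).
Factor: A=-3; B=1; C=k + 1/4.
Key eq: (-3)·f(k+1) = (1)·f(k) + (k + 1/4).
From deg A=0, deg B=0, deg C=1: d=1.
Solve for f: f(k) = -(2*k - 1)/8 (degree 1 ≤ 1).
So s_k = (B(k−1)f/C)·t_k = (-(2*k - 1)/(2*(4*k + 1)))·t_k = (-3)**k*(2*k - 1).
s_(k+1) − s_k = (-3)**k*(-8*k - 2) = t_k.
Evaluate s at k=9 and k=1: -334611 and -3; difference -334608.

Σ = -334608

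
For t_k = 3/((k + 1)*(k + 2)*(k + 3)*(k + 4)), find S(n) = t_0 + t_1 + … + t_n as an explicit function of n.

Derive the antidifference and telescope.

Step 1: r(k) = (k + 1)/(k + 5).
Take A(k)=k + 1, B(k)=k + 5, C(k)=1.
Set up (k + 1)·f(k+1) − (k + 4)·f(k) − (1) = 0.
d = 3 from the (1,1,0) case.
A polynomial solution: f(k) = k*(k**2 + 6*k + 11)/18.
So s_k = (B(k−1)f/C)·t_k = (k*(k + 4)*(k**2 + 6*k + 11)/18)·t_k = k*(k**2 + 6*k + 11)/(6*(k + 1)*(k + 2)*(k + 3)).
s_(k+1) − s_k = 3/(k**4 + 10*k**3 + 35*k**2 + 50*k + 24) = t_k.
Evaluate: s_(n+1) = (n**3 + 9*n**2 + 26*n + 18)/(6*(n**3 + 9*n**2 + 26*n + 24)); subtract s_(0) = 0 ⇒ S(n) = (n**3 + 9*n**2 + 26*n + 18)/(6*(n**3 + 9*n**2 + 26*n + 24)).

S(n) = (n**3 + 9*n**2 + 26*n + 18)/(6*(n**3 + 9*n**2 + 26*n + 24))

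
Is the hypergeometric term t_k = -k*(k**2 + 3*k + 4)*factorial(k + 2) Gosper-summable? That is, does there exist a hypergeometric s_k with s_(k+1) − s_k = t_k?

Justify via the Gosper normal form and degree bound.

The ratio is (k + 1)*(k + 3)*(3*k + (k + 1)**2 + 7)/(k*(k**2 + 3*k + 4)).
Factor: A=k + 3; B=1; C=k**3 + 3*k**2 + 4*k.
f must satisfy (k + 3)·f(k+1) − (1)·f(k) = k**3 + 3*k**2 + 4*k.
From deg A=1, deg B=0, deg C=3: d=2.
Solving with deg f ≤ 2: f(k) = k*(k - 1).
Get s_k = R·t_k = -k*(k - 1)*factorial(k + 2) with R(k) = B(k−1)f(k)/C(k) = (k - 1)/(k**2 + 3*k + 4).
s_(k+1) − s_k = -k*(k**2 + 3*k + 4)*factorial(k + 2) = t_k.

Yes. s_k = -k*(k - 1)*factorial(k + 2).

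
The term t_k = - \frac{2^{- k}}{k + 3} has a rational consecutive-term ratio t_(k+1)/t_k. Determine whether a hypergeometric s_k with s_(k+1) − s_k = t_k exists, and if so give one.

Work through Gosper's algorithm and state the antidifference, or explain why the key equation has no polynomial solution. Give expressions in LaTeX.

not Gosper-summable; s_k does not exist

Step 1: r(k) = (k + 3)/(2*(k + 4)).
So A=k/2 + 3/2 and B=k + 4, with C=1.
Need (k/2 + 3/2)·f(k+1) − (k + 3)·f(k) = 1.
d = -1 from the (1,1,0) case.
Bound -1 < 0, so the key equation has no polynomial solution.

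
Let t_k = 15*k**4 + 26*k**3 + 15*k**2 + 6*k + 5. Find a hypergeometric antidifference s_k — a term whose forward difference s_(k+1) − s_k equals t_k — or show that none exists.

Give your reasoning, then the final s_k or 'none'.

Step 1: r(k) = (15*k**4 + 86*k**3 + 183*k**2 + 174*k + 67)/(15*k**4 + 26*k**3 + 15*k**2 + 6*k + 5).
Factor: A=1; B=1; C=k**4 + 26*k**3/15 + k**2 + 2*k/5 + 1/3.
f must satisfy (1)·f(k+1) − (1)·f(k) = k**4 + 26*k**3/15 + k**2 + 2*k/5 + 1/3.
deg f ≤ 5 (via 0,0,4).
Match coefficients ⇒ f(k) = k*(3*k**4 - k**3 - 3*k**2 + 2*k + 4)/15.
Then R = B(k−1)f/C = k*(3*k**4 - k**3 - 3*k**2 + 2*k + 4)/(15*k**4 + 26*k**3 + 15*k**2 + 6*k + 5), so s_k = R(k)·t_k = k*(3*k**4 - k**3 - 3*k**2 + 2*k + 4).
Check: Δs_k = 15*k**4 + 26*k**3 + 15*k**2 + 6*k + 5. ✓

s_k = k*(3*k**4 - k**3 - 3*k**2 + 2*k + 4)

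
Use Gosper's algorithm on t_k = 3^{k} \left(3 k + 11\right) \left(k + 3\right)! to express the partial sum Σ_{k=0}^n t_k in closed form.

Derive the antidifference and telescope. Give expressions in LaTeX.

t_(k+1)/t_k = 3*(k + 4)*(3*k + 14)/(3*k + 11).
Gosper form: A/B · C(k+1)/C(k) with A=3*k + 12, B=1, C=k + 11/3.
Solve (3*k + 12)·f(k+1) − (1)·f(k) = k + 11/3.
Degrees (1,0,1) ⇒ d ≤ 0.
Match coefficients ⇒ f(k) = 1/3.
Certificate R = B(k−1)f/C = 1/(3*k + 11) gives s_k = 3**k*factorial(k + 3).
s_(k+1) − s_k = 3**k*(3*k + 11)*factorial(k + 3) = t_k.
Evaluate: s_(n+1) = 3**(n + 1)*factorial(n + 4); subtract s_(0) = 6 ⇒ S(n) = 3*3**n*factorial(n + 4) - 6.

S(n) = 3 \cdot 3^{n} \left(n + 4\right)! - 6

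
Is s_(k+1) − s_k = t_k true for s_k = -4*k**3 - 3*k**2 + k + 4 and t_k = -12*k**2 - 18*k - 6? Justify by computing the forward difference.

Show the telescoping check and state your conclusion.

valid; difference matches t_k

s_(k+1) = k - 4*(k + 1)**3 - 3*(k + 1)**2 + 5
s_(k+1) − s_k = -12*k**2 - 18*k - 6
(s_(k+1) − s_k) − t_k = 0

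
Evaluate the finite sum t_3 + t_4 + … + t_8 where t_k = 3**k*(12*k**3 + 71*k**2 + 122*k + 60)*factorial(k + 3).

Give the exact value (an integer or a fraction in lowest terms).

Σ = 3139586767344240

Ratio r(k) = 3*(12*k**4 + 155*k**3 + 728*k**2 + 1465*k + 1060)/(12*k**3 + 71*k**2 + 122*k + 60).
Factor: A=3*k + 12; B=1; C=k**3 + 71*k**2/12 + 61*k/6 + 5.
Set up (3*k + 12)·f(k+1) − (1)·f(k) − (k**3 + 71*k**2/12 + 61*k/6 + 5) = 0.
From deg A=1, deg B=0, deg C=3: d=2.
Coefficient equations give f(k) = k*(4*k + 1)/12.
R(k) = B(k−1)·f(k)/C(k) = k*(4*k + 1)/(12*k**3 + 71*k**2 + 122*k + 60); s_k = R·t_k = 3**k*k*(4*k + 1)*factorial(k + 3).
Verify: 3**k*(12*k**3 + 71*k**2 + 122*k + 60)*factorial(k + 3) matches t_k.
Telescoping: Σ = s_(9) − s_(3) = 3139586768102400 − (758160) = 3139586767344240.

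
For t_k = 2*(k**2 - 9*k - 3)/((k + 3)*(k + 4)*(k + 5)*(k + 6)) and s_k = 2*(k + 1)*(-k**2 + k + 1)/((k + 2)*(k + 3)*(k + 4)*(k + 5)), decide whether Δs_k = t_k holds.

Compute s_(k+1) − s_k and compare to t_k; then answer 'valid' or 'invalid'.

s_(k+1) = 2*(k + 2)*(k - (k + 1)**2 + 2)/((k + 3)*(k + 4)*(k + 5)*(k + 6))
s_(k+1) − s_k = 2*(k**3 - 9*k**2 - 13*k - 2)/(k**5 + 20*k**4 + 155*k**3 + 580*k**2 + 1044*k + 720)
(s_(k+1) − s_k) − t_k = 4*(-k**2 + 4*k + 2)/(k**5 + 20*k**4 + 155*k**3 + 580*k**2 + 1044*k + 720)

Invalid: residual 4*(-k**2 + 4*k + 2)/(k**5 + 20*k**4 + 155*k**3 + 580*k**2 + 1044*k + 720) ≠ 0.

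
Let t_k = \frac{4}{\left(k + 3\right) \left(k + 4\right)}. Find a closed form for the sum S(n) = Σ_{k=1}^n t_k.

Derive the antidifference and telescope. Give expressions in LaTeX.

Ratio r(k) = (k + 3)/(k + 5).
Take A(k)=k + 3, B(k)=k + 5, C(k)=1.
Need (k + 3)·f(k+1) − (k + 4)·f(k) = 1.
From deg A=1, deg B=1, deg C=0: d=1.
Solve for f: f(k) = k/3 (degree 1 ≤ 1).
Certificate R = B(k−1)f/C = k*(k + 4)/3 gives s_k = 4*k/(3*(k + 3)).
Verify: 4/(k**2 + 7*k + 12) matches t_k.
Evaluate: s_(n+1) = 4*(n + 1)/(3*(n + 4)); subtract s_(1) = 1/3 ⇒ S(n) = n/(n + 4).

S(n) = \frac{n}{n + 4}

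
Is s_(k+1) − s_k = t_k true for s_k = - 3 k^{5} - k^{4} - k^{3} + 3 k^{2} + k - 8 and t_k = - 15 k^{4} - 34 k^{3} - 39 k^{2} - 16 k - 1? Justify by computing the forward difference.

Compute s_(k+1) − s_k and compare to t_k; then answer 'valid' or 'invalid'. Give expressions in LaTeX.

Valid — Δs_k = t_k.

s_(k+1) = k - 3*(k + 1)**5 - (k + 1)**4 - (k + 1)**3 + 3*(k + 1)**2 - 7
s_(k+1) − s_k = -15*k**4 - 34*k**3 - 39*k**2 - 16*k - 1
(s_(k+1) − s_k) − t_k = 0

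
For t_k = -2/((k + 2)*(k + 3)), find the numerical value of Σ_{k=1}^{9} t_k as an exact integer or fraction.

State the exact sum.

Step 1: r(k) = (k + 2)/(k + 4).
Gosper form: A/B · C(k+1)/C(k) with A=k + 2, B=k + 4, C=1.
Need (k + 2)·f(k+1) − (k + 3)·f(k) = 1.
deg f ≤ 1 (via 1,1,0).
Coefficient equations give f(k) = k/2.
Certificate R = B(k−1)f/C = k*(k + 3)/2 gives s_k = -k/(k + 2).
Verify: -2/(k**2 + 5*k + 6) matches t_k.
Telescoping: Σ = s_(10) − s_(1) = -5/6 − (-1/3) = -1/2.

Σ = -1/2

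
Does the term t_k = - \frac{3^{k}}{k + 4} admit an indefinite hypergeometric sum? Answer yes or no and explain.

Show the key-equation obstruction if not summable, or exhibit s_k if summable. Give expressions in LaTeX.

Compute t_(k+1)/t_k: get 3*(k + 4)/(k + 5).
So A=3*k + 12 and B=k + 5, with C=1.
Set up (3*k + 12)·f(k+1) − (k + 4)·f(k) − (1) = 0.
Degrees (1,1,0) ⇒ d ≤ -1.
d = -1 < 0 ⇒ no nonzero polynomial f; not summable.

No — t_k has no hypergeometric antidifference.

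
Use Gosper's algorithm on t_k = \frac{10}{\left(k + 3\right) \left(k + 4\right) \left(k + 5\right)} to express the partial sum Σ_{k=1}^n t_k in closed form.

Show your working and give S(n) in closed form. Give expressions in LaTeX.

Step 1: r(k) = (k + 3)/(k + 6).
Gosper form: A/B · C(k+1)/C(k) with A=k + 3, B=k + 6, C=1.
Set up (k + 3)·f(k+1) − (k + 5)·f(k) − (1) = 0.
From deg A=1, deg B=1, deg C=0: d=2.
Match coefficients ⇒ f(k) = k*(k + 7)/24.
R(k) = B(k−1)·f(k)/C(k) = k*(k + 5)*(k + 7)/24; s_k = R·t_k = 5*k*(k + 7)/(12*(k + 3)*(k + 4)).
s_(k+1) − s_k = 10/(k**3 + 12*k**2 + 47*k + 60) = t_k.
s_(n+1) = 5*(n**2 + 9*n + 8)/(12*(n**2 + 9*n + 20)) and s_(1) = 1/6, so S(n) = n*(n + 9)/(4*(n**2 + 9*n + 20)).

S(n) = \frac{n \left(n + 9\right)}{4 \left(n^{2} + 9 n + 20\right)}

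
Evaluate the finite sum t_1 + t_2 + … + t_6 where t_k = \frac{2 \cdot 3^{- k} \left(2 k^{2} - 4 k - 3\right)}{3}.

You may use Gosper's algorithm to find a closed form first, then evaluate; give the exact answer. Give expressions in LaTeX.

Compute t_(k+1)/t_k: get (2*k**2 - 5)/(3*(2*k**2 - 4*k - 3)).
A = 1/3, B = 1, C = k**2 - 2*k - 3/2.
f must satisfy (1/3)·f(k+1) − (1)·f(k) = k**2 - 2*k - 3/2.
deg f ≤ 2 (via 0,0,2).
Solving with deg f ≤ 2: f(k) = -3*(2*k**2 - 2*k - 3)/4.
So s_k = (B(k−1)f/C)·t_k = (-3*(2*k**2 - 2*k - 3)/(2*(2*k**2 - 4*k - 3)))·t_k = (-2*k**2 + 2*k + 3)/3**k.
Verify: 2*(2*k**2 - 4*k - 3)/(3*3**k) matches t_k.
Σ_(k=1)^(6) t_k = s_(7) − s_(1) = -1/27 − (1) = -28/27.

Σ = -28/27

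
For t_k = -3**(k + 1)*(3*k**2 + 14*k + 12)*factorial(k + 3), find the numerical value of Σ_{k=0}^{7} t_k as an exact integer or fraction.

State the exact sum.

r(k) = 3*(3*k**3 + 32*k**2 + 109*k + 116)/(3*k**2 + 14*k + 12) after simplifying.
Gosper form: A/B · C(k+1)/C(k) with A=3*k + 12, B=1, C=k**2 + 14*k/3 + 4.
Key eq: (3*k + 12)·f(k+1) = (1)·f(k) + (k**2 + 14*k/3 + 4).
Bound: deg f ≤ 1.
Coefficient equations give f(k) = k/3.
Certificate R = B(k−1)f/C = k/(3*k**2 + 14*k + 12) gives s_k = -3**(k + 1)*k*factorial(k + 3).
s_(k+1) − s_k = -3**(k + 1)*(3*k**2 + 14*k + 12)*factorial(k + 3) = t_k.
Σ_(k=0)^(7) t_k = s_(8) − s_(0) = -6285458995200 − (0) = -6285458995200.

Σ = -6285458995200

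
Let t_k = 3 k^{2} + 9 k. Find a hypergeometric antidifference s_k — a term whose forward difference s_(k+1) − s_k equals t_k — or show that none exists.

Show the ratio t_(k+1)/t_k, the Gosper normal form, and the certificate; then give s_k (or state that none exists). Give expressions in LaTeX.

s_k = k \left(k^{2} + 3 k - 4\right)

Ratio r(k) = (k**2 + 5*k + 4)/(k*(k + 3)).
Take A(k)=1, B(k)=1, C(k)=k**2 + 3*k.
Need (1)·f(k+1) − (1)·f(k) = k**2 + 3*k.
deg f ≤ 3 (via 0,0,2).
Solving with deg f ≤ 3: f(k) = k*(k - 1)*(k + 4)/3.
Then R = B(k−1)f/C = (k - 1)*(k + 4)/(3*(k + 3)), so s_k = R(k)·t_k = k*(k**2 + 3*k - 4).
s_(k+1) − s_k = 3*k*(k + 3) = t_k.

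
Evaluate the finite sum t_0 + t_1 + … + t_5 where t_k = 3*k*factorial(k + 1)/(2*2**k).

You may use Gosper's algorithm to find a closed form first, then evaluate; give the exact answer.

Σ = 933/4

Step 1: r(k) = (k + 1)*(k + 2)/(2*k).
Normal form (A,B,C) = (k/2 + 1, 1, k).
Key eq: (k/2 + 1)·f(k+1) = (1)·f(k) + (k).
Degrees (1,0,1) ⇒ d ≤ 0.
A polynomial solution: f(k) = 2.
R(k) = B(k−1)·f(k)/C(k) = 2/k; s_k = R·t_k = 3*factorial(k + 1)/2**k.
Verify: 3*k*factorial(k + 1)/(2*2**k) matches t_k.
Σ_(k=0)^(5) t_k = s_(6) − s_(0) = 945/4 − (3) = 933/4.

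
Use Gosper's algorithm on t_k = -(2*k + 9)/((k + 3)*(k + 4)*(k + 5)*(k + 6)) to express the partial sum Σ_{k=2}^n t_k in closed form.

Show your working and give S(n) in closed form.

S(n) = (-n**2 - 10*n + 11)/(35*(n**2 + 10*n + 24))

The ratio is (k + 3)*(2*k + 11)/((k + 7)*(2*k + 9)).
Normal form (A,B,C) = (k + 3, k + 7, k + 9/2).
f must satisfy (k + 3)·f(k+1) − (k + 6)·f(k) = k + 9/2.
Bound: deg f ≤ 3.
Match coefficients ⇒ f(k) = k*(k + 4)*(k + 8)/30.
R(k) = B(k−1)·f(k)/C(k) = k*(k + 4)*(k + 6)*(k + 8)/(15*(2*k + 9)); s_k = R·t_k = k*(-k - 8)/(15*(k**2 + 8*k + 15)).
Check: Δs_k = (-2*k - 9)/(k**4 + 18*k**3 + 119*k**2 + 342*k + 360). ✓
Telescope: S(n) = s_(n+1) − s_(2) = (-n**2 - 10*n - 9)/(15*(n**2 + 10*n + 24)) − (-4/105) = (-n**2 - 10*n + 11)/(35*(n**2 + 10*n + 24)).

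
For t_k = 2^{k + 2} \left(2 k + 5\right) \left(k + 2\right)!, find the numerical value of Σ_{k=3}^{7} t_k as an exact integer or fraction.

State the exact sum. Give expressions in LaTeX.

Σ = 3715887360

t_(k+1)/t_k = 2*(k + 3)*(2*k + 7)/(2*k + 5).
Gosper form: A/B · C(k+1)/C(k) with A=2*k + 6, B=1, C=k + 5/2.
Solve (2*k + 6)·f(k+1) − (1)·f(k) = k + 5/2.
From deg A=1, deg B=0, deg C=1: d=0.
Match coefficients ⇒ f(k) = 1/2.
Get s_k = R·t_k = 2**(k + 2)*factorial(k + 2) with R(k) = B(k−1)f(k)/C(k) = 1/(2*k + 5).
Check: Δs_k = 2**(k + 2)*(2*k + 5)*factorial(k + 2). ✓
Evaluate s at k=8 and k=3: 3715891200 and 3840; difference 3715887360.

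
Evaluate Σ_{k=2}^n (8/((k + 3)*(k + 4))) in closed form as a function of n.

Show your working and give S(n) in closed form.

S(n) = 8*(n - 1)/(5*(n + 4))

Step 1: r(k) = (k + 3)/(k + 5).
Factor: A=k + 3; B=k + 5; C=1.
Set up (k + 3)·f(k+1) − (k + 4)·f(k) − (1) = 0.
d = 1 from the (1,1,0) case.
Match coefficients ⇒ f(k) = k/3.
Certificate R = B(k−1)f/C = k*(k + 4)/3 gives s_k = 8*k/(3*(k + 3)).
Verify: 8/(k**2 + 7*k + 12) matches t_k.
Evaluate: s_(n+1) = 8*(n + 1)/(3*(n + 4)); subtract s_(2) = 16/15 ⇒ S(n) = 8*(n - 1)/(5*(n + 4)).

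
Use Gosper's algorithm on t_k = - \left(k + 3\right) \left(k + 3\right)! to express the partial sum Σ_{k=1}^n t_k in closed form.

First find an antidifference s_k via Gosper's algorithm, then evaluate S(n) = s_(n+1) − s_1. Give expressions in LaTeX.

Compute t_(k+1)/t_k: get (k + 4)**2/(k + 3).
Take A(k)=k + 4, B(k)=1, C(k)=k + 3.
f must satisfy (k + 4)·f(k+1) − (1)·f(k) = k + 3.
d = 0 from the (1,0,1) case.
Coefficient equations give f(k) = 1.
Get s_k = R·t_k = -factorial(k + 3) with R(k) = B(k−1)f(k)/C(k) = 1/(k + 3).
Check: Δs_k = -(k + 3)*factorial(k + 3). ✓
s_(n+1) = -factorial(n + 4) and s_(1) = -24, so S(n) = 24 - factorial(n + 4).

S(n) = 24 - \left(n + 4\right)!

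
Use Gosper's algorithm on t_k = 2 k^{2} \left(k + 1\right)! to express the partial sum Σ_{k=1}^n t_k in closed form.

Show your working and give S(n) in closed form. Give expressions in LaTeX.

t_(k+1)/t_k = (k + 1)**2*(k + 2)/k**2.
Normal form (A,B,C) = (k + 2, 1, k**2).
Solve (k + 2)·f(k+1) − (1)·f(k) = k**2.
Bound: deg f ≤ 1.
Solving with deg f ≤ 1: f(k) = k - 2.
Get s_k = R·t_k = 2*(k - 2)*factorial(k + 1) with R(k) = B(k−1)f(k)/C(k) = (k - 2)/k**2.
Δs = 2*k**2*factorial(k + 1), as required.
Evaluate: s_(n+1) = 2*(n - 1)*factorial(n + 2); subtract s_(1) = -4 ⇒ S(n) = 2*n*factorial(n + 2) - 2*factorial(n + 2) + 4.

S(n) = 2 n \left(n + 2\right)! - 2 \left(n + 2\right)! + 4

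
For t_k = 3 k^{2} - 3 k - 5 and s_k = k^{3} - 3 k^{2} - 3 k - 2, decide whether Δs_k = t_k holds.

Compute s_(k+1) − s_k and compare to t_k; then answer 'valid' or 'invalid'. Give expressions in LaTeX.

Valid — Δs_k = t_k.

s_(k+1) = k**3 - 6*k - 7
s_(k+1) − s_k = 3*k**2 - 3*k - 5
(s_(k+1) − s_k) − t_k = 0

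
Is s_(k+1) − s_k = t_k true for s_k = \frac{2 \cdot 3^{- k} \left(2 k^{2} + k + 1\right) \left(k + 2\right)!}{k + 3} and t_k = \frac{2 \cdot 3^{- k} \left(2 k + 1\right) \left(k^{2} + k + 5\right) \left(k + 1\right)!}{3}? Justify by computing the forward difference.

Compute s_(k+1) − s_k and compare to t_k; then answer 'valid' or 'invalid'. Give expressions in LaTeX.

Invalid: residual - \frac{2 \cdot 3^{- k} \left(2 k^{4} + 9 k^{3} + 14 k^{2} + 35 k + 12\right) \left(k + 1\right)!}{3 \left(k + 3\right) \left(k + 4\right)} ≠ 0.

s_(k+1) = 2*(2*k**2 + 5*k + 4)*factorial(k + 3)/(3*3**k*(k + 4))
s_(k+1) − s_k = 2*(2*k**4 + 11*k**3 + 25*k**2 + 54*k + 24)*factorial(k + 2)/(3*3**k*(k + 3)*(k + 4))
(s_(k+1) − s_k) − t_k = -2*(2*k**4 + 9*k**3 + 14*k**2 + 35*k + 12)*factorial(k + 1)/(3*3**k*(k + 3)*(k + 4))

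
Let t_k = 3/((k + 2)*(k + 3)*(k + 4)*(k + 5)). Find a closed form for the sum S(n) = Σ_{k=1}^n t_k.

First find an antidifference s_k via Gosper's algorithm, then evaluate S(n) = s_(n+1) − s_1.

t_(k+1)/t_k = (k + 2)/(k + 6).
Gosper form: A/B · C(k+1)/C(k) with A=k + 2, B=k + 6, C=1.
Key eq: (k + 2)·f(k+1) = (k + 5)·f(k) + (1).
deg f ≤ 3 (via 1,1,0).
Solving with deg f ≤ 3: f(k) = k*(k**2 + 9*k + 26)/72.
Then R = B(k−1)f/C = k*(k + 5)*(k**2 + 9*k + 26)/72, so s_k = R(k)·t_k = k*(k**2 + 9*k + 26)/(24*(k + 2)*(k + 3)*(k + 4)).
s_(k+1) − s_k = 3/(k**4 + 14*k**3 + 71*k**2 + 154*k + 120) = t_k.
Telescope: S(n) = s_(n+1) − s_(1) = (n**3 + 12*n**2 + 47*n + 36)/(24*(n**3 + 12*n**2 + 47*n + 60)) − (1/40) = n*(n**2 + 12*n + 47)/(60*(n**3 + 12*n**2 + 47*n + 60)).

S(n) = n*(n**2 + 12*n + 47)/(60*(n**3 + 12*n**2 + 47*n + 60))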